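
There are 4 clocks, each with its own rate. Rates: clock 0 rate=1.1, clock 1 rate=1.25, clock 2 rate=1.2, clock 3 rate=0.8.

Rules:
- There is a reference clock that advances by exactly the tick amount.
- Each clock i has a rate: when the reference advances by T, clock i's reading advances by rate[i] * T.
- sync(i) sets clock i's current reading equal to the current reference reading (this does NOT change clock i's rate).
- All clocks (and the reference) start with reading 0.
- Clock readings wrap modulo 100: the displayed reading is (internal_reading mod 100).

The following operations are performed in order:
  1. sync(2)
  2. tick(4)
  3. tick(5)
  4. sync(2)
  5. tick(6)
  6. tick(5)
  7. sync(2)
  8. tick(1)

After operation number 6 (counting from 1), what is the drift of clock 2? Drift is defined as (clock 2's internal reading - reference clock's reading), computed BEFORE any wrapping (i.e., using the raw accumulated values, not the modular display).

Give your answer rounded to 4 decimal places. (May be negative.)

Answer: 2.2000

Derivation:
After op 1 sync(2): ref=0.0000 raw=[0.0000 0.0000 0.0000 0.0000]
After op 2 tick(4): ref=4.0000 raw=[4.4000 5.0000 4.8000 3.2000]
After op 3 tick(5): ref=9.0000 raw=[9.9000 11.2500 10.8000 7.2000]
After op 4 sync(2): ref=9.0000 raw=[9.9000 11.2500 9.0000 7.2000]
After op 5 tick(6): ref=15.0000 raw=[16.5000 18.7500 16.2000 12.0000]
After op 6 tick(5): ref=20.0000 raw=[22.0000 25.0000 22.2000 16.0000]
Drift of clock 2 after op 6: 22.2000 - 20.0000 = 2.2000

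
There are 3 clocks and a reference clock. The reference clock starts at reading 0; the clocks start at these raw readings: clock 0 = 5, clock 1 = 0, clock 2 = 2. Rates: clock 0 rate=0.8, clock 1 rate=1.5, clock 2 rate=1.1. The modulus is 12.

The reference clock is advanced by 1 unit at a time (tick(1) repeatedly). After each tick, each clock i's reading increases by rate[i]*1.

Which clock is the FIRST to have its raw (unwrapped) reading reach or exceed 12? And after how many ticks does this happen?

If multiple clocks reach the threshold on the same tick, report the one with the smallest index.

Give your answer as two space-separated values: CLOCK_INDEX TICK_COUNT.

clock 0: start=5, rate=0.8, needs 12-5 = 7; ticks = ceil(7/0.8) = ceil(8.7500) = 9; reading at tick 9 = 5 + 0.8*9 = 12.2000
clock 1: start=0, rate=1.5, needs 12-0 = 12; ticks = ceil(12/1.5) = ceil(8.0000) = 8; reading at tick 8 = 0 + 1.5*8 = 12.0000
clock 2: start=2, rate=1.1, needs 12-2 = 10; ticks = ceil(10/1.1) = ceil(9.0909) = 10; reading at tick 10 = 2 + 1.1*10 = 13.0000
Minimum tick count = 8; winners = [1]; smallest index = 1

Answer: 1 8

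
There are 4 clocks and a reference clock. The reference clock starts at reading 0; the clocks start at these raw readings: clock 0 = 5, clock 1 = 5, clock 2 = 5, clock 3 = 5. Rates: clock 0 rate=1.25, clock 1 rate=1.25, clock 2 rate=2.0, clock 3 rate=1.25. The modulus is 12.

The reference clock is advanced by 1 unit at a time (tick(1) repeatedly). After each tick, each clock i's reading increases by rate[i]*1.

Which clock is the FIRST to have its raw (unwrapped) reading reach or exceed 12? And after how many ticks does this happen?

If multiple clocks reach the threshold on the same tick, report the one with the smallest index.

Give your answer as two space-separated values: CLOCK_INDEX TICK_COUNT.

Answer: 2 4

Derivation:
clock 0: start=5, rate=1.25, needs 12-5 = 7; ticks = ceil(7/1.25) = ceil(5.6000) = 6; reading at tick 6 = 5 + 1.25*6 = 12.5000
clock 1: start=5, rate=1.25, needs 12-5 = 7; ticks = ceil(7/1.25) = ceil(5.6000) = 6; reading at tick 6 = 5 + 1.25*6 = 12.5000
clock 2: start=5, rate=2.0, needs 12-5 = 7; ticks = ceil(7/2.0) = ceil(3.5000) = 4; reading at tick 4 = 5 + 2.0*4 = 13.0000
clock 3: start=5, rate=1.25, needs 12-5 = 7; ticks = ceil(7/1.25) = ceil(5.6000) = 6; reading at tick 6 = 5 + 1.25*6 = 12.5000
Minimum tick count = 4; winners = [2]; smallest index = 2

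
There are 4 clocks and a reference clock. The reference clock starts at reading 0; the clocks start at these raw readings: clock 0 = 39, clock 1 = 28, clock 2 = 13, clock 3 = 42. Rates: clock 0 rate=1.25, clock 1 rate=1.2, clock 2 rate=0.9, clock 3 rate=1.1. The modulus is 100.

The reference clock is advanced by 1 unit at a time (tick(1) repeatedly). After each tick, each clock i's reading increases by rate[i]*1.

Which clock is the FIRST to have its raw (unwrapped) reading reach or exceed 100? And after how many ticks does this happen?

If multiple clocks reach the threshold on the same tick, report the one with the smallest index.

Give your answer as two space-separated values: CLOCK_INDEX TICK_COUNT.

clock 0: start=39, rate=1.25, needs 100-39 = 61; ticks = ceil(61/1.25) = ceil(48.8000) = 49; reading at tick 49 = 39 + 1.25*49 = 100.2500
clock 1: start=28, rate=1.2, needs 100-28 = 72; ticks = ceil(72/1.2) = ceil(60.0000) = 60; reading at tick 60 = 28 + 1.2*60 = 100.0000
clock 2: start=13, rate=0.9, needs 100-13 = 87; ticks = ceil(87/0.9) = ceil(96.6667) = 97; reading at tick 97 = 13 + 0.9*97 = 100.3000
clock 3: start=42, rate=1.1, needs 100-42 = 58; ticks = ceil(58/1.1) = ceil(52.7273) = 53; reading at tick 53 = 42 + 1.1*53 = 100.3000
Minimum tick count = 49; winners = [0]; smallest index = 0

Answer: 0 49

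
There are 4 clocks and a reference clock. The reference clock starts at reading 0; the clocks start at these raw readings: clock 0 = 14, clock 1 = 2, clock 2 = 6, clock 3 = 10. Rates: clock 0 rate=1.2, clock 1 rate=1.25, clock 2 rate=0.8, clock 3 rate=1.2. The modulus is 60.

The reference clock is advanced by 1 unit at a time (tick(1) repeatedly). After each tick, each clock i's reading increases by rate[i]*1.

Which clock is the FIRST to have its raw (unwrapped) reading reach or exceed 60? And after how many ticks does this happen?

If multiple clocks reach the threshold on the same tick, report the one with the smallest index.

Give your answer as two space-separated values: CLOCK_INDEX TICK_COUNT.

Answer: 0 39

Derivation:
clock 0: start=14, rate=1.2, needs 60-14 = 46; ticks = ceil(46/1.2) = ceil(38.3333) = 39; reading at tick 39 = 14 + 1.2*39 = 60.8000
clock 1: start=2, rate=1.25, needs 60-2 = 58; ticks = ceil(58/1.25) = ceil(46.4000) = 47; reading at tick 47 = 2 + 1.25*47 = 60.7500
clock 2: start=6, rate=0.8, needs 60-6 = 54; ticks = ceil(54/0.8) = ceil(67.5000) = 68; reading at tick 68 = 6 + 0.8*68 = 60.4000
clock 3: start=10, rate=1.2, needs 60-10 = 50; ticks = ceil(50/1.2) = ceil(41.6667) = 42; reading at tick 42 = 10 + 1.2*42 = 60.4000
Minimum tick count = 39; winners = [0]; smallest index = 0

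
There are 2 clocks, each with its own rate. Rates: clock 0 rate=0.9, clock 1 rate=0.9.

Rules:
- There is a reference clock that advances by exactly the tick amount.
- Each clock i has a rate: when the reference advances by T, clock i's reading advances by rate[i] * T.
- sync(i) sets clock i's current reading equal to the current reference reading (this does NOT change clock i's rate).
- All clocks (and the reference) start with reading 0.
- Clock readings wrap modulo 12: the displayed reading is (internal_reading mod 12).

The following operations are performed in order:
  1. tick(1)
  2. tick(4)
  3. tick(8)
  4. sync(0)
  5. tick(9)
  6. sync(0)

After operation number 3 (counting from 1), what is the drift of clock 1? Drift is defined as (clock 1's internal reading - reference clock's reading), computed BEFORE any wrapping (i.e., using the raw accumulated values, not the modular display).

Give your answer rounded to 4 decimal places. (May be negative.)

After op 1 tick(1): ref=1.0000 raw=[0.9000 0.9000]
After op 2 tick(4): ref=5.0000 raw=[4.5000 4.5000]
After op 3 tick(8): ref=13.0000 raw=[11.7000 11.7000]
Drift of clock 1 after op 3: 11.7000 - 13.0000 = -1.3000

Answer: -1.3000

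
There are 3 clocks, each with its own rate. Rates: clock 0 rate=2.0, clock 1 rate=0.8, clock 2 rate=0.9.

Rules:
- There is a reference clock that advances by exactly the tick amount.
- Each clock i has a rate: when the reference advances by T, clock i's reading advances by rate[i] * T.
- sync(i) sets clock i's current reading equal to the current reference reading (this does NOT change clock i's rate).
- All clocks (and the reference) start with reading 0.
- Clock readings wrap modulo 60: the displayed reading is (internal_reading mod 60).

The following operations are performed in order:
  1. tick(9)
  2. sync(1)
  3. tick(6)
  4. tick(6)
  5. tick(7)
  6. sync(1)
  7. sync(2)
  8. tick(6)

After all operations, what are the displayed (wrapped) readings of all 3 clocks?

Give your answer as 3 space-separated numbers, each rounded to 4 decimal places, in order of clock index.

Answer: 8.0000 32.8000 33.4000

Derivation:
After op 1 tick(9): ref=9.0000 raw=[18.0000 7.2000 8.1000]
After op 2 sync(1): ref=9.0000 raw=[18.0000 9.0000 8.1000]
After op 3 tick(6): ref=15.0000 raw=[30.0000 13.8000 13.5000]
After op 4 tick(6): ref=21.0000 raw=[42.0000 18.6000 18.9000]
After op 5 tick(7): ref=28.0000 raw=[56.0000 24.2000 25.2000]
After op 6 sync(1): ref=28.0000 raw=[56.0000 28.0000 25.2000]
After op 7 sync(2): ref=28.0000 raw=[56.0000 28.0000 28.0000]
After op 8 tick(6): ref=34.0000 raw=[68.0000 32.8000 33.4000]
Wrap final raw readings (mod 60): 68.0000 mod 60 = 8.0000; 32.8000 mod 60 = 32.8000; 33.4000 mod 60 = 33.4000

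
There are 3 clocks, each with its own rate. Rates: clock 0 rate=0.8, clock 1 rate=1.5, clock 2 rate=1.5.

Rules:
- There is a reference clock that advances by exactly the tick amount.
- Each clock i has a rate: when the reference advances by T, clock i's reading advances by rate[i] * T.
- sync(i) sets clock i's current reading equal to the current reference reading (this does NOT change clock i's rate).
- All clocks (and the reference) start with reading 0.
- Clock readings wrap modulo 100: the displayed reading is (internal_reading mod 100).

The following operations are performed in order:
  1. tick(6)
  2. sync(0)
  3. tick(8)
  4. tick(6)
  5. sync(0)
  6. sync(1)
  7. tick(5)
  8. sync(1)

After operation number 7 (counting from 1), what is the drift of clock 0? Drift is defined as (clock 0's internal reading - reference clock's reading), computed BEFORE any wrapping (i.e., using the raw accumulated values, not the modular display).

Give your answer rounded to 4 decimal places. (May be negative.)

After op 1 tick(6): ref=6.0000 raw=[4.8000 9.0000 9.0000]
After op 2 sync(0): ref=6.0000 raw=[6.0000 9.0000 9.0000]
After op 3 tick(8): ref=14.0000 raw=[12.4000 21.0000 21.0000]
After op 4 tick(6): ref=20.0000 raw=[17.2000 30.0000 30.0000]
After op 5 sync(0): ref=20.0000 raw=[20.0000 30.0000 30.0000]
After op 6 sync(1): ref=20.0000 raw=[20.0000 20.0000 30.0000]
After op 7 tick(5): ref=25.0000 raw=[24.0000 27.5000 37.5000]
Drift of clock 0 after op 7: 24.0000 - 25.0000 = -1.0000

Answer: -1.0000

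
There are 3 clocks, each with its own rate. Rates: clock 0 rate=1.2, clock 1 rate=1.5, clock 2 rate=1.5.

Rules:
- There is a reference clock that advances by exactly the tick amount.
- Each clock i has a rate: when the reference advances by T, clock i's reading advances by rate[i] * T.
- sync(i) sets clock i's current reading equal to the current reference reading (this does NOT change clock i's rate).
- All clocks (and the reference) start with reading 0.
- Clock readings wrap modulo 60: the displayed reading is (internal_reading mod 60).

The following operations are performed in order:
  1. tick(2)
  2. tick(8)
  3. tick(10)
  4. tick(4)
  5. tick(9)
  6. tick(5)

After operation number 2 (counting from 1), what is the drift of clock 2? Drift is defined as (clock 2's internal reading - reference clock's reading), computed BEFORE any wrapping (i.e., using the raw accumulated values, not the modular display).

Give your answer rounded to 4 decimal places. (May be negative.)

After op 1 tick(2): ref=2.0000 raw=[2.4000 3.0000 3.0000]
After op 2 tick(8): ref=10.0000 raw=[12.0000 15.0000 15.0000]
Drift of clock 2 after op 2: 15.0000 - 10.0000 = 5.0000

Answer: 5.0000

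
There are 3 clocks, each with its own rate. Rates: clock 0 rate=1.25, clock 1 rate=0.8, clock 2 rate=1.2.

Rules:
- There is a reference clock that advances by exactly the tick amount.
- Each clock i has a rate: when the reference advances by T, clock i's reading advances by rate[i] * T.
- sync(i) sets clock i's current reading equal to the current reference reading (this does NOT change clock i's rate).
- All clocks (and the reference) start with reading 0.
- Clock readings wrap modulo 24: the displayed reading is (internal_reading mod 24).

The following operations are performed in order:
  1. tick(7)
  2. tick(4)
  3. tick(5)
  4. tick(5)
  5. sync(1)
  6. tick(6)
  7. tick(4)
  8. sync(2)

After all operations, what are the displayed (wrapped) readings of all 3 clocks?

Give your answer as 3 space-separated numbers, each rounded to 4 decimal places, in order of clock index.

Answer: 14.7500 5.0000 7.0000

Derivation:
After op 1 tick(7): ref=7.0000 raw=[8.7500 5.6000 8.4000]
After op 2 tick(4): ref=11.0000 raw=[13.7500 8.8000 13.2000]
After op 3 tick(5): ref=16.0000 raw=[20.0000 12.8000 19.2000]
After op 4 tick(5): ref=21.0000 raw=[26.2500 16.8000 25.2000]
After op 5 sync(1): ref=21.0000 raw=[26.2500 21.0000 25.2000]
After op 6 tick(6): ref=27.0000 raw=[33.7500 25.8000 32.4000]
After op 7 tick(4): ref=31.0000 raw=[38.7500 29.0000 37.2000]
After op 8 sync(2): ref=31.0000 raw=[38.7500 29.0000 31.0000]
Wrap final raw readings (mod 24): 38.7500 mod 24 = 14.7500; 29.0000 mod 24 = 5.0000; 31.0000 mod 24 = 7.0000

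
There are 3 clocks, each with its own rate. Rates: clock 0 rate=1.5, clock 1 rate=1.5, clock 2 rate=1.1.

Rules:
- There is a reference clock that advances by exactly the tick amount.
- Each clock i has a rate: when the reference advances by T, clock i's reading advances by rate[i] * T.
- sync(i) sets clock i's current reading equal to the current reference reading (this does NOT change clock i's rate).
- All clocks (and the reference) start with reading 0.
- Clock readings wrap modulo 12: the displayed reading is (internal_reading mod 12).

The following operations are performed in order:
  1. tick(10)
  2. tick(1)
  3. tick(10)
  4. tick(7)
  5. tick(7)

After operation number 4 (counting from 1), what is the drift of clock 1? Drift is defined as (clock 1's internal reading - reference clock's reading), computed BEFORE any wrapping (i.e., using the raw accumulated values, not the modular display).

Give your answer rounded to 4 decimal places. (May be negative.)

Answer: 14.0000

Derivation:
After op 1 tick(10): ref=10.0000 raw=[15.0000 15.0000 11.0000]
After op 2 tick(1): ref=11.0000 raw=[16.5000 16.5000 12.1000]
After op 3 tick(10): ref=21.0000 raw=[31.5000 31.5000 23.1000]
After op 4 tick(7): ref=28.0000 raw=[42.0000 42.0000 30.8000]
Drift of clock 1 after op 4: 42.0000 - 28.0000 = 14.0000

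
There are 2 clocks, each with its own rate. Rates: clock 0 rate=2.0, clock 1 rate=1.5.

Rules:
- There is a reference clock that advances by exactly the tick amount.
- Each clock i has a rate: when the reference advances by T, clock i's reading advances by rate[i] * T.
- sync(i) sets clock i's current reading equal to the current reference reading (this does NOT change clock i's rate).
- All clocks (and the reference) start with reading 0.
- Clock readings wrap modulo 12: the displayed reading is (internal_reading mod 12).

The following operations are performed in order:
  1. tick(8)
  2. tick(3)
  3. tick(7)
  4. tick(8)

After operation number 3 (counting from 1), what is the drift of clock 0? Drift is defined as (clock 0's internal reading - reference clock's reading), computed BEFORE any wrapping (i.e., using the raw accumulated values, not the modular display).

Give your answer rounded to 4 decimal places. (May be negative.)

After op 1 tick(8): ref=8.0000 raw=[16.0000 12.0000]
After op 2 tick(3): ref=11.0000 raw=[22.0000 16.5000]
After op 3 tick(7): ref=18.0000 raw=[36.0000 27.0000]
Drift of clock 0 after op 3: 36.0000 - 18.0000 = 18.0000

Answer: 18.0000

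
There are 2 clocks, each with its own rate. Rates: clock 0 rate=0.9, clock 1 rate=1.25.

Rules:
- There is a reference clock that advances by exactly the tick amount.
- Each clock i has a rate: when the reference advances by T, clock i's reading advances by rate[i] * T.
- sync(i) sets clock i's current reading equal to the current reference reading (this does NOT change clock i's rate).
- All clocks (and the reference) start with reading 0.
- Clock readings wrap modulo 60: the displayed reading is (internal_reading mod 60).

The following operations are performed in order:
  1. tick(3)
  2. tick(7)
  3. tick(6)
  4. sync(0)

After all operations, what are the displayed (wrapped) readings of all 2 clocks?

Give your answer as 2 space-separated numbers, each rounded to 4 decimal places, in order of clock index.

Answer: 16.0000 20.0000

Derivation:
After op 1 tick(3): ref=3.0000 raw=[2.7000 3.7500]
After op 2 tick(7): ref=10.0000 raw=[9.0000 12.5000]
After op 3 tick(6): ref=16.0000 raw=[14.4000 20.0000]
After op 4 sync(0): ref=16.0000 raw=[16.0000 20.0000]
Wrap final raw readings (mod 60): 16.0000 mod 60 = 16.0000; 20.0000 mod 60 = 20.0000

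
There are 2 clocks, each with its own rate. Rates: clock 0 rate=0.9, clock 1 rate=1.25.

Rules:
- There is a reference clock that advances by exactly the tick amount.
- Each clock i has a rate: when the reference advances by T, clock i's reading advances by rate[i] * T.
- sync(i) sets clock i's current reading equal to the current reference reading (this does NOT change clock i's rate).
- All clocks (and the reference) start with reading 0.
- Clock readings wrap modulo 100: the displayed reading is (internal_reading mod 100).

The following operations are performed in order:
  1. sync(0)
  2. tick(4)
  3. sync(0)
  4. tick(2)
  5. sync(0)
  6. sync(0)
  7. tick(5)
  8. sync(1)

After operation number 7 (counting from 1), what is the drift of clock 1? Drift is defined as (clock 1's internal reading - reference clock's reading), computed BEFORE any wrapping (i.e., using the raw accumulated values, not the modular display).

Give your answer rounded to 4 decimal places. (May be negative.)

Answer: 2.7500

Derivation:
After op 1 sync(0): ref=0.0000 raw=[0.0000 0.0000]
After op 2 tick(4): ref=4.0000 raw=[3.6000 5.0000]
After op 3 sync(0): ref=4.0000 raw=[4.0000 5.0000]
After op 4 tick(2): ref=6.0000 raw=[5.8000 7.5000]
After op 5 sync(0): ref=6.0000 raw=[6.0000 7.5000]
After op 6 sync(0): ref=6.0000 raw=[6.0000 7.5000]
After op 7 tick(5): ref=11.0000 raw=[10.5000 13.7500]
Drift of clock 1 after op 7: 13.7500 - 11.0000 = 2.7500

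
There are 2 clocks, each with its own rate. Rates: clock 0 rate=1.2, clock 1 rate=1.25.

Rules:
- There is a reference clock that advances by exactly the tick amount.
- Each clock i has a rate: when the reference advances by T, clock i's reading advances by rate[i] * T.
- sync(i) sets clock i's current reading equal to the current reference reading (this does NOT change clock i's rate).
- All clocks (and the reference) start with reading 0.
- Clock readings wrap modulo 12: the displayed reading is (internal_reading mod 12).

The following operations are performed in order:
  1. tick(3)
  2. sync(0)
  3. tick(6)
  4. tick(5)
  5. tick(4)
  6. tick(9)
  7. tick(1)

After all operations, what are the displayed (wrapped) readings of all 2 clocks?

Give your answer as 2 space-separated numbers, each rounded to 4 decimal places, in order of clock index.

Answer: 9.0000 11.0000

Derivation:
After op 1 tick(3): ref=3.0000 raw=[3.6000 3.7500]
After op 2 sync(0): ref=3.0000 raw=[3.0000 3.7500]
After op 3 tick(6): ref=9.0000 raw=[10.2000 11.2500]
After op 4 tick(5): ref=14.0000 raw=[16.2000 17.5000]
After op 5 tick(4): ref=18.0000 raw=[21.0000 22.5000]
After op 6 tick(9): ref=27.0000 raw=[31.8000 33.7500]
After op 7 tick(1): ref=28.0000 raw=[33.0000 35.0000]
Wrap final raw readings (mod 12): 33.0000 mod 12 = 9.0000; 35.0000 mod 12 = 11.0000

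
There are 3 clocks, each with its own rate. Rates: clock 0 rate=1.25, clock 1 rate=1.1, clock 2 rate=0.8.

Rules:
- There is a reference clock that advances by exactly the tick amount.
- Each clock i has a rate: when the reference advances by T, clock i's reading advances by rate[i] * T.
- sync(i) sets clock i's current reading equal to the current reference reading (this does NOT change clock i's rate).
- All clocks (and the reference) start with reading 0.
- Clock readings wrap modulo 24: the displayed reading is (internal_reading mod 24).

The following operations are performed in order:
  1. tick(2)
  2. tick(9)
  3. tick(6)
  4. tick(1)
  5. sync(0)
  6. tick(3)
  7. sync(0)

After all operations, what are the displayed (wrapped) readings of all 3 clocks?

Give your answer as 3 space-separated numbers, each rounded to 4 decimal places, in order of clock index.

Answer: 21.0000 23.1000 16.8000

Derivation:
After op 1 tick(2): ref=2.0000 raw=[2.5000 2.2000 1.6000]
After op 2 tick(9): ref=11.0000 raw=[13.7500 12.1000 8.8000]
After op 3 tick(6): ref=17.0000 raw=[21.2500 18.7000 13.6000]
After op 4 tick(1): ref=18.0000 raw=[22.5000 19.8000 14.4000]
After op 5 sync(0): ref=18.0000 raw=[18.0000 19.8000 14.4000]
After op 6 tick(3): ref=21.0000 raw=[21.7500 23.1000 16.8000]
After op 7 sync(0): ref=21.0000 raw=[21.0000 23.1000 16.8000]
Wrap final raw readings (mod 24): 21.0000 mod 24 = 21.0000; 23.1000 mod 24 = 23.1000; 16.8000 mod 24 = 16.8000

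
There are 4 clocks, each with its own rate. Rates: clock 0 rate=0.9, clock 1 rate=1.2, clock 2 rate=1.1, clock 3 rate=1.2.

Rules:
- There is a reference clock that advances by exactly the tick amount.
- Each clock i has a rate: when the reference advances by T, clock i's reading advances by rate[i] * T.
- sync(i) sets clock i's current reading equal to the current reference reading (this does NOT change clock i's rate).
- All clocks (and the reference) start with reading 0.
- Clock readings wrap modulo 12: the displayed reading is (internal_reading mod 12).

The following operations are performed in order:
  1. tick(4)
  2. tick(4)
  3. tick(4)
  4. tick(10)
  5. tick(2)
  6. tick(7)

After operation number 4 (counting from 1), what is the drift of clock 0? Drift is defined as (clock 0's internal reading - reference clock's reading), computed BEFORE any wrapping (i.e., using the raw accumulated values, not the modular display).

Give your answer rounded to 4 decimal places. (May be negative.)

After op 1 tick(4): ref=4.0000 raw=[3.6000 4.8000 4.4000 4.8000]
After op 2 tick(4): ref=8.0000 raw=[7.2000 9.6000 8.8000 9.6000]
After op 3 tick(4): ref=12.0000 raw=[10.8000 14.4000 13.2000 14.4000]
After op 4 tick(10): ref=22.0000 raw=[19.8000 26.4000 24.2000 26.4000]
Drift of clock 0 after op 4: 19.8000 - 22.0000 = -2.2000

Answer: -2.2000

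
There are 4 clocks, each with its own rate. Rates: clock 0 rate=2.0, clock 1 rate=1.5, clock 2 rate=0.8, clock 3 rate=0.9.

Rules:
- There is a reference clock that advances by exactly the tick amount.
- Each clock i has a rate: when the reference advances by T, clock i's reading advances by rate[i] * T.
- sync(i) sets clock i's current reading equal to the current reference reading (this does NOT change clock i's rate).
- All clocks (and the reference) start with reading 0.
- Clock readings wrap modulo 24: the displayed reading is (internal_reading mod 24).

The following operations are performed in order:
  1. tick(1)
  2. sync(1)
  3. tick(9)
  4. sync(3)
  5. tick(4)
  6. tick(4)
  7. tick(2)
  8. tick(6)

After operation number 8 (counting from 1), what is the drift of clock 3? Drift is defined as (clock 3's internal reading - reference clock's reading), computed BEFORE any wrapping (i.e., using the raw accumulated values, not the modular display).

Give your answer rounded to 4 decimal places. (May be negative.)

Answer: -1.6000

Derivation:
After op 1 tick(1): ref=1.0000 raw=[2.0000 1.5000 0.8000 0.9000]
After op 2 sync(1): ref=1.0000 raw=[2.0000 1.0000 0.8000 0.9000]
After op 3 tick(9): ref=10.0000 raw=[20.0000 14.5000 8.0000 9.0000]
After op 4 sync(3): ref=10.0000 raw=[20.0000 14.5000 8.0000 10.0000]
After op 5 tick(4): ref=14.0000 raw=[28.0000 20.5000 11.2000 13.6000]
After op 6 tick(4): ref=18.0000 raw=[36.0000 26.5000 14.4000 17.2000]
After op 7 tick(2): ref=20.0000 raw=[40.0000 29.5000 16.0000 19.0000]
After op 8 tick(6): ref=26.0000 raw=[52.0000 38.5000 20.8000 24.4000]
Drift of clock 3 after op 8: 24.4000 - 26.0000 = -1.6000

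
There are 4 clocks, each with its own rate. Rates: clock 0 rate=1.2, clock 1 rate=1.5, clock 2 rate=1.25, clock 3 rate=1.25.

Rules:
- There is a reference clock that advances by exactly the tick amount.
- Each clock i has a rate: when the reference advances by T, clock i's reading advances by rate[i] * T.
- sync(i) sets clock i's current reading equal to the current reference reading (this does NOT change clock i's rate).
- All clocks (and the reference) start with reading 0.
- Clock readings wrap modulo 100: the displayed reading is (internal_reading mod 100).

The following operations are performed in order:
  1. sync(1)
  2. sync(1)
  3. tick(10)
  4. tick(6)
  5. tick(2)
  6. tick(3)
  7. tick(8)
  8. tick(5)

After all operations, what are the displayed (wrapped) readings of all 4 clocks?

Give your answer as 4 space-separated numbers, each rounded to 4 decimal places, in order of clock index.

Answer: 40.8000 51.0000 42.5000 42.5000

Derivation:
After op 1 sync(1): ref=0.0000 raw=[0.0000 0.0000 0.0000 0.0000]
After op 2 sync(1): ref=0.0000 raw=[0.0000 0.0000 0.0000 0.0000]
After op 3 tick(10): ref=10.0000 raw=[12.0000 15.0000 12.5000 12.5000]
After op 4 tick(6): ref=16.0000 raw=[19.2000 24.0000 20.0000 20.0000]
After op 5 tick(2): ref=18.0000 raw=[21.6000 27.0000 22.5000 22.5000]
After op 6 tick(3): ref=21.0000 raw=[25.2000 31.5000 26.2500 26.2500]
After op 7 tick(8): ref=29.0000 raw=[34.8000 43.5000 36.2500 36.2500]
After op 8 tick(5): ref=34.0000 raw=[40.8000 51.0000 42.5000 42.5000]
Wrap final raw readings (mod 100): 40.8000 mod 100 = 40.8000; 51.0000 mod 100 = 51.0000; 42.5000 mod 100 = 42.5000; 42.5000 mod 100 = 42.5000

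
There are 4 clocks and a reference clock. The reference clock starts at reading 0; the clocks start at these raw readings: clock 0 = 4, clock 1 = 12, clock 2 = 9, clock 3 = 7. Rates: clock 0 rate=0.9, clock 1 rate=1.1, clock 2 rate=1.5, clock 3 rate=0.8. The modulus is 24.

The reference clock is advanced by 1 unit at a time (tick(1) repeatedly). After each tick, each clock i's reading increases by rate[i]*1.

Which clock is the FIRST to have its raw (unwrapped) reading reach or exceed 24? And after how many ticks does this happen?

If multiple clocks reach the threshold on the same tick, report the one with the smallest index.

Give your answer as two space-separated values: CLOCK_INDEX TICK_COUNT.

clock 0: start=4, rate=0.9, needs 24-4 = 20; ticks = ceil(20/0.9) = ceil(22.2222) = 23; reading at tick 23 = 4 + 0.9*23 = 24.7000
clock 1: start=12, rate=1.1, needs 24-12 = 12; ticks = ceil(12/1.1) = ceil(10.9091) = 11; reading at tick 11 = 12 + 1.1*11 = 24.1000
clock 2: start=9, rate=1.5, needs 24-9 = 15; ticks = ceil(15/1.5) = ceil(10.0000) = 10; reading at tick 10 = 9 + 1.5*10 = 24.0000
clock 3: start=7, rate=0.8, needs 24-7 = 17; ticks = ceil(17/0.8) = ceil(21.2500) = 22; reading at tick 22 = 7 + 0.8*22 = 24.6000
Minimum tick count = 10; winners = [2]; smallest index = 2

Answer: 2 10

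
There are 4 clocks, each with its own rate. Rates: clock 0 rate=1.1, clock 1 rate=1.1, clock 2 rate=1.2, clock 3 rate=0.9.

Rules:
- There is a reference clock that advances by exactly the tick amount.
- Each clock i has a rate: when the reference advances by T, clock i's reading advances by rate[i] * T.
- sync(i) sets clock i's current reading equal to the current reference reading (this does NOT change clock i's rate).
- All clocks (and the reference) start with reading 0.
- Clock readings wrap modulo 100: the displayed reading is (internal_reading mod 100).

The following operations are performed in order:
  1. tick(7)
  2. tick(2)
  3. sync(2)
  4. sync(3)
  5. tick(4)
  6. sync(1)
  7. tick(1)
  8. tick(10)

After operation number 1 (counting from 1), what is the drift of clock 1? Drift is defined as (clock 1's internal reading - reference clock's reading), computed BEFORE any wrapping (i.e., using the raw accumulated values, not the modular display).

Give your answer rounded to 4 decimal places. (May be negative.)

After op 1 tick(7): ref=7.0000 raw=[7.7000 7.7000 8.4000 6.3000]
Drift of clock 1 after op 1: 7.7000 - 7.0000 = 0.7000

Answer: 0.7000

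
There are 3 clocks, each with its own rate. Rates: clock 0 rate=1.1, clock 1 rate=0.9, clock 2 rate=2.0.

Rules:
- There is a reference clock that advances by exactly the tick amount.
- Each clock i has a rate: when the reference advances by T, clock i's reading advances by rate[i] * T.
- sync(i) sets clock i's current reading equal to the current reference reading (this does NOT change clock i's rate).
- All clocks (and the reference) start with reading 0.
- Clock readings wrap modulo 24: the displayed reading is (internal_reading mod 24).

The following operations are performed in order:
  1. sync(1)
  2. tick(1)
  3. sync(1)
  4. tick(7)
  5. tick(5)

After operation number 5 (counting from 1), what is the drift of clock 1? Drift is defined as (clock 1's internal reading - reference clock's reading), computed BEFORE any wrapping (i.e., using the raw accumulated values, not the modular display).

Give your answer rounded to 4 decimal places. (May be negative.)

Answer: -1.2000

Derivation:
After op 1 sync(1): ref=0.0000 raw=[0.0000 0.0000 0.0000]
After op 2 tick(1): ref=1.0000 raw=[1.1000 0.9000 2.0000]
After op 3 sync(1): ref=1.0000 raw=[1.1000 1.0000 2.0000]
After op 4 tick(7): ref=8.0000 raw=[8.8000 7.3000 16.0000]
After op 5 tick(5): ref=13.0000 raw=[14.3000 11.8000 26.0000]
Drift of clock 1 after op 5: 11.8000 - 13.0000 = -1.2000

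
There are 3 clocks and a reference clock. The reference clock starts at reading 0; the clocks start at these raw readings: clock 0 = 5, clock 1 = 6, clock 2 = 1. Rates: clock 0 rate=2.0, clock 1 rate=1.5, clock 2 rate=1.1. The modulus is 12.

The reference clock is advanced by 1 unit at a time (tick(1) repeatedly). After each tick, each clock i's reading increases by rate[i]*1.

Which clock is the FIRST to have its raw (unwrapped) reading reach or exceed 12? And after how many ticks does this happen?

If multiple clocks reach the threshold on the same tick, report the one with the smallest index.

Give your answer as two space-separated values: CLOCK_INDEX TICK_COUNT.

clock 0: start=5, rate=2.0, needs 12-5 = 7; ticks = ceil(7/2.0) = ceil(3.5000) = 4; reading at tick 4 = 5 + 2.0*4 = 13.0000
clock 1: start=6, rate=1.5, needs 12-6 = 6; ticks = ceil(6/1.5) = ceil(4.0000) = 4; reading at tick 4 = 6 + 1.5*4 = 12.0000
clock 2: start=1, rate=1.1, needs 12-1 = 11; ticks = ceil(11/1.1) = ceil(10.0000) = 10; reading at tick 10 = 1 + 1.1*10 = 12.0000
Minimum tick count = 4; winners = [0, 1]; smallest index = 0

Answer: 0 4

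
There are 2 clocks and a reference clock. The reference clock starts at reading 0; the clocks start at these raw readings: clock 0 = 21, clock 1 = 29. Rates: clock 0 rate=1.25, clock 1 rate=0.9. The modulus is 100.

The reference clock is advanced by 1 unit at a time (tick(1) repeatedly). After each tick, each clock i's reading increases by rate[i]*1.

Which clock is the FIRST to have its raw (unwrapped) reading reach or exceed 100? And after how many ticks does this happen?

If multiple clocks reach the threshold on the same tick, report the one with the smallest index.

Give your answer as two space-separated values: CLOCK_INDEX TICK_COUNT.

clock 0: start=21, rate=1.25, needs 100-21 = 79; ticks = ceil(79/1.25) = ceil(63.2000) = 64; reading at tick 64 = 21 + 1.25*64 = 101.0000
clock 1: start=29, rate=0.9, needs 100-29 = 71; ticks = ceil(71/0.9) = ceil(78.8889) = 79; reading at tick 79 = 29 + 0.9*79 = 100.1000
Minimum tick count = 64; winners = [0]; smallest index = 0

Answer: 0 64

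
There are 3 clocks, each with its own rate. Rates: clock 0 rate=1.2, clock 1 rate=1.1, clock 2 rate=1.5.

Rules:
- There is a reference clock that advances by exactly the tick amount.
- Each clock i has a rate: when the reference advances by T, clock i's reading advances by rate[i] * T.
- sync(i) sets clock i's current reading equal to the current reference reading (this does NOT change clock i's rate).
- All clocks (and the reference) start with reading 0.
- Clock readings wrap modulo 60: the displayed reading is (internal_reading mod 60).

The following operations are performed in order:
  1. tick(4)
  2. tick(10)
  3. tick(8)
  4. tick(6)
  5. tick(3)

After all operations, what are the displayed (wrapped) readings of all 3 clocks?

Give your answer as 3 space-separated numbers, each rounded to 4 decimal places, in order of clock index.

After op 1 tick(4): ref=4.0000 raw=[4.8000 4.4000 6.0000]
After op 2 tick(10): ref=14.0000 raw=[16.8000 15.4000 21.0000]
After op 3 tick(8): ref=22.0000 raw=[26.4000 24.2000 33.0000]
After op 4 tick(6): ref=28.0000 raw=[33.6000 30.8000 42.0000]
After op 5 tick(3): ref=31.0000 raw=[37.2000 34.1000 46.5000]
Wrap final raw readings (mod 60): 37.2000 mod 60 = 37.2000; 34.1000 mod 60 = 34.1000; 46.5000 mod 60 = 46.5000

Answer: 37.2000 34.1000 46.5000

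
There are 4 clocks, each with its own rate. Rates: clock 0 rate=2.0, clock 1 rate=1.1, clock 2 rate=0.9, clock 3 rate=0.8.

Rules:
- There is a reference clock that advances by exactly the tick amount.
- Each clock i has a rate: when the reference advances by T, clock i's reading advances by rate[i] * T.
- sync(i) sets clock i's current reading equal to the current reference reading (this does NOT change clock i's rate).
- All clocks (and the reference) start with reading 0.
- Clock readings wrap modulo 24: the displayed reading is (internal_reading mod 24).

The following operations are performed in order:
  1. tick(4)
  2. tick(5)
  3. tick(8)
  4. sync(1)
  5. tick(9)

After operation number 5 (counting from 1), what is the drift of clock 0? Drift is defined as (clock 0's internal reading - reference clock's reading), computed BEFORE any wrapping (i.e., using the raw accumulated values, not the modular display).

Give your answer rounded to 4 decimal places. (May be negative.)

Answer: 26.0000

Derivation:
After op 1 tick(4): ref=4.0000 raw=[8.0000 4.4000 3.6000 3.2000]
After op 2 tick(5): ref=9.0000 raw=[18.0000 9.9000 8.1000 7.2000]
After op 3 tick(8): ref=17.0000 raw=[34.0000 18.7000 15.3000 13.6000]
After op 4 sync(1): ref=17.0000 raw=[34.0000 17.0000 15.3000 13.6000]
After op 5 tick(9): ref=26.0000 raw=[52.0000 26.9000 23.4000 20.8000]
Drift of clock 0 after op 5: 52.0000 - 26.0000 = 26.0000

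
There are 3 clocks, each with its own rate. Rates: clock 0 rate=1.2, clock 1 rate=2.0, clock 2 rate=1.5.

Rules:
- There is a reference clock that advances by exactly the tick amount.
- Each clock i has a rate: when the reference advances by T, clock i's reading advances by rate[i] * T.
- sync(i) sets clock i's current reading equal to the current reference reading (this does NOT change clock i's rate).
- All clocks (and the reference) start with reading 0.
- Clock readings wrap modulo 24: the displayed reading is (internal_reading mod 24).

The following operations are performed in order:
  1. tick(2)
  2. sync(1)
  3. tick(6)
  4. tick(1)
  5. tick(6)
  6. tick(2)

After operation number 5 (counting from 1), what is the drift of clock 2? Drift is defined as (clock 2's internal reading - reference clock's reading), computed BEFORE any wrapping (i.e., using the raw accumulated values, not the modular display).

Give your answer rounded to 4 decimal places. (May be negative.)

After op 1 tick(2): ref=2.0000 raw=[2.4000 4.0000 3.0000]
After op 2 sync(1): ref=2.0000 raw=[2.4000 2.0000 3.0000]
After op 3 tick(6): ref=8.0000 raw=[9.6000 14.0000 12.0000]
After op 4 tick(1): ref=9.0000 raw=[10.8000 16.0000 13.5000]
After op 5 tick(6): ref=15.0000 raw=[18.0000 28.0000 22.5000]
Drift of clock 2 after op 5: 22.5000 - 15.0000 = 7.5000

Answer: 7.5000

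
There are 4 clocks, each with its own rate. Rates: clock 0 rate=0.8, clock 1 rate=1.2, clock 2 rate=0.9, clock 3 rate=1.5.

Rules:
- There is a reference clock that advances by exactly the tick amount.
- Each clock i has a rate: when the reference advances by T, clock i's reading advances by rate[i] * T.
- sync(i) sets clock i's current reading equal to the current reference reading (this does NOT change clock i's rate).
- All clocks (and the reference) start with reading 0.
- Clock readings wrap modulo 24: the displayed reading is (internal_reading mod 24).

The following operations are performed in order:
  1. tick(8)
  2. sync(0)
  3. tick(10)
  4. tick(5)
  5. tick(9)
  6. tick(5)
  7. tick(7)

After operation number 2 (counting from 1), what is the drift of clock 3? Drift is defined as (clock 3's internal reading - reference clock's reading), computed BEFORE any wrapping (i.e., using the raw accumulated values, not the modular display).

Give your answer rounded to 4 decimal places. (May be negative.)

Answer: 4.0000

Derivation:
After op 1 tick(8): ref=8.0000 raw=[6.4000 9.6000 7.2000 12.0000]
After op 2 sync(0): ref=8.0000 raw=[8.0000 9.6000 7.2000 12.0000]
Drift of clock 3 after op 2: 12.0000 - 8.0000 = 4.0000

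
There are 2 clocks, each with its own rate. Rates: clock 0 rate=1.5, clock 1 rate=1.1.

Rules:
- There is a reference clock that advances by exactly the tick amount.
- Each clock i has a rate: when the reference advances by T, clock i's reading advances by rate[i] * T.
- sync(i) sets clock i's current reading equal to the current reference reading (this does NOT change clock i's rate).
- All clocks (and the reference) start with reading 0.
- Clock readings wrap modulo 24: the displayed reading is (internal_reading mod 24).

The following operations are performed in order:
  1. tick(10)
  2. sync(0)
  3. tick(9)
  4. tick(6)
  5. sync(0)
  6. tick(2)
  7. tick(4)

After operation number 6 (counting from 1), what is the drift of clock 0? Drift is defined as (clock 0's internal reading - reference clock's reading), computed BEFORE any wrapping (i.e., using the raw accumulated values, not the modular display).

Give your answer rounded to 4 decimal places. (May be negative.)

After op 1 tick(10): ref=10.0000 raw=[15.0000 11.0000]
After op 2 sync(0): ref=10.0000 raw=[10.0000 11.0000]
After op 3 tick(9): ref=19.0000 raw=[23.5000 20.9000]
After op 4 tick(6): ref=25.0000 raw=[32.5000 27.5000]
After op 5 sync(0): ref=25.0000 raw=[25.0000 27.5000]
After op 6 tick(2): ref=27.0000 raw=[28.0000 29.7000]
Drift of clock 0 after op 6: 28.0000 - 27.0000 = 1.0000

Answer: 1.0000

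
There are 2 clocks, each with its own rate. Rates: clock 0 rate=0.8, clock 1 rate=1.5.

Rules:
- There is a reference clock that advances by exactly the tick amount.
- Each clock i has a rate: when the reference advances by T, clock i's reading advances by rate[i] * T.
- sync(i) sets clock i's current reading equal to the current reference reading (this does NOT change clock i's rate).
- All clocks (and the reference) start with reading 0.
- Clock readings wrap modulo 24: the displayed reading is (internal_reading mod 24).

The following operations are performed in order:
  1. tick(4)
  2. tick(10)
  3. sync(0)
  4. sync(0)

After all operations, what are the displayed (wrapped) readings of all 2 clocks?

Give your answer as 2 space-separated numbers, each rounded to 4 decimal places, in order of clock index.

After op 1 tick(4): ref=4.0000 raw=[3.2000 6.0000]
After op 2 tick(10): ref=14.0000 raw=[11.2000 21.0000]
After op 3 sync(0): ref=14.0000 raw=[14.0000 21.0000]
After op 4 sync(0): ref=14.0000 raw=[14.0000 21.0000]
Wrap final raw readings (mod 24): 14.0000 mod 24 = 14.0000; 21.0000 mod 24 = 21.0000

Answer: 14.0000 21.0000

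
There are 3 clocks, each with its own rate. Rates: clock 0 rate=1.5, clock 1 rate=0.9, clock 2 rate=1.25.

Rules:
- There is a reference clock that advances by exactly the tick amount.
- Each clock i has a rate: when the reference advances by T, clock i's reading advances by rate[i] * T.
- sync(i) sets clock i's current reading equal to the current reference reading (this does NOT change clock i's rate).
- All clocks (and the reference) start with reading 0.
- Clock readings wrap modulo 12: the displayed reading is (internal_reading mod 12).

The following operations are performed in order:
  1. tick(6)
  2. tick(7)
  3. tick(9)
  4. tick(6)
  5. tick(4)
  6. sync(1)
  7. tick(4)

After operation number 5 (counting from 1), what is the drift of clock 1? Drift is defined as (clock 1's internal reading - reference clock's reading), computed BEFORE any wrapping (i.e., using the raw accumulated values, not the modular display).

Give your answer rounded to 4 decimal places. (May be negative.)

Answer: -3.2000

Derivation:
After op 1 tick(6): ref=6.0000 raw=[9.0000 5.4000 7.5000]
After op 2 tick(7): ref=13.0000 raw=[19.5000 11.7000 16.2500]
After op 3 tick(9): ref=22.0000 raw=[33.0000 19.8000 27.5000]
After op 4 tick(6): ref=28.0000 raw=[42.0000 25.2000 35.0000]
After op 5 tick(4): ref=32.0000 raw=[48.0000 28.8000 40.0000]
Drift of clock 1 after op 5: 28.8000 - 32.0000 = -3.2000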